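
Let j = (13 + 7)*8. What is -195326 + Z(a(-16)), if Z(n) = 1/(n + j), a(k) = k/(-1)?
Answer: -34377375/176 ≈ -1.9533e+5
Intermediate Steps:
j = 160 (j = 20*8 = 160)
a(k) = -k (a(k) = k*(-1) = -k)
Z(n) = 1/(160 + n) (Z(n) = 1/(n + 160) = 1/(160 + n))
-195326 + Z(a(-16)) = -195326 + 1/(160 - 1*(-16)) = -195326 + 1/(160 + 16) = -195326 + 1/176 = -34377375/176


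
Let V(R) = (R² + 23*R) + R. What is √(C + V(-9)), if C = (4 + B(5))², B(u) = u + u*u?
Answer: √1021 ≈ 31.953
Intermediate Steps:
B(u) = u + u²
C = 1156 (C = (4 + 5*(1 + 5))² = (4 + 5*6)² = (4 + 30)² = 34² = 1156)
V(R) = R² + 24*R
√(C + V(-9)) = √(1156 - 9*(24 - 9)) = √(1156 - 9*15) = √(1156 - 135) = √1021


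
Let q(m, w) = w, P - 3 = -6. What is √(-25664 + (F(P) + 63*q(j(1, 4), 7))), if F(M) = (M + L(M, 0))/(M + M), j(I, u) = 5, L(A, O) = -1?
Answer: I*√227001/3 ≈ 158.82*I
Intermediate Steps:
P = -3 (P = 3 - 6 = -3)
F(M) = (-1 + M)/(2*M) (F(M) = (M - 1)/(M + M) = (-1 + M)/((2*M)) = (-1 + M)*(1/(2*M)) = (-1 + M)/(2*M))
√(-25664 + (F(P) + 63*q(j(1, 4), 7))) = √(-25664 + ((½)*(-1 - 3)/(-3) + 63*7)) = √(-25664 + ((½)*(-⅓)*(-4) + 441)) = √(-25664 + (⅔ + 441)) = √(-25664 + 1325/3) = √(-75667/3) = I*√227001/3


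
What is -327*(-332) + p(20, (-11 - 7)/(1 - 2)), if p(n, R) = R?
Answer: 108582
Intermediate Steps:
-327*(-332) + p(20, (-11 - 7)/(1 - 2)) = -327*(-332) + (-11 - 7)/(1 - 2) = 108564 - 18/(-1) = 108564 - 18*(-1) = 108564 + 18 = 108582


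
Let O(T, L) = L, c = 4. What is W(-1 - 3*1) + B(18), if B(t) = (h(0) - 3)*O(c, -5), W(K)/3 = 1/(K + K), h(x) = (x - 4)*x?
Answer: 117/8 ≈ 14.625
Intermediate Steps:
h(x) = x*(-4 + x) (h(x) = (-4 + x)*x = x*(-4 + x))
W(K) = 3/(2*K) (W(K) = 3/(K + K) = 3/((2*K)) = 3*(1/(2*K)) = 3/(2*K))
B(t) = 15 (B(t) = (0*(-4 + 0) - 3)*(-5) = (0*(-4) - 3)*(-5) = (0 - 3)*(-5) = -3*(-5) = 15)
W(-1 - 3*1) + B(18) = 3/(2*(-1 - 3*1)) + 15 = 3/(2*(-1 - 3)) + 15 = (3/2)/(-4) + 15 = (3/2)*(-1/4) + 15 = -3/8 + 15 = 117/8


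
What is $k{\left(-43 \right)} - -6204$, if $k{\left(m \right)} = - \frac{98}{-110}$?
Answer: $\frac{341269}{55} \approx 6204.9$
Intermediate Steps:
$k{\left(m \right)} = \frac{49}{55}$ ($k{\left(m \right)} = \left(-98\right) \left(- \frac{1}{110}\right) = \frac{49}{55}$)
$k{\left(-43 \right)} - -6204 = \frac{49}{55} - -6204 = \frac{49}{55} + 6204 = \frac{341269}{55}$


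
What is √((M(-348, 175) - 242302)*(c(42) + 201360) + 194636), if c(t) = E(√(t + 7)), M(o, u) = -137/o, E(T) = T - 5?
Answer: 173*I*√49355819490/174 ≈ 2.2089e+5*I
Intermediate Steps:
E(T) = -5 + T
c(t) = -5 + √(7 + t) (c(t) = -5 + √(t + 7) = -5 + √(7 + t))
√((M(-348, 175) - 242302)*(c(42) + 201360) + 194636) = √((-137/(-348) - 242302)*((-5 + √(7 + 42)) + 201360) + 194636) = √((-137*(-1/348) - 242302)*((-5 + √49) + 201360) + 194636) = √((137/348 - 242302)*((-5 + 7) + 201360) + 194636) = √(-84320959*(2 + 201360)/348 + 194636) = √(-84320959/348*201362 + 194636) = √(-8489518473079/174 + 194636) = √(-8489484606415/174) = 173*I*√49355819490/174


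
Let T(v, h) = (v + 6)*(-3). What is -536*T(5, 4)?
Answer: 17688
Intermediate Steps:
T(v, h) = -18 - 3*v (T(v, h) = (6 + v)*(-3) = -18 - 3*v)
-536*T(5, 4) = -536*(-18 - 3*5) = -536*(-18 - 15) = -536*(-33) = 17688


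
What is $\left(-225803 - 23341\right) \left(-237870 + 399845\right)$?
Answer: $-40355099400$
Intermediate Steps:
$\left(-225803 - 23341\right) \left(-237870 + 399845\right) = \left(-249144\right) 161975 = -40355099400$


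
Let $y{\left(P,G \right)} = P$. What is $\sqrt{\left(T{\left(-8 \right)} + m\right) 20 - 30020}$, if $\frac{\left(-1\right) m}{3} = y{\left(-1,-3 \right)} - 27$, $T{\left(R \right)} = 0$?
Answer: $2 i \sqrt{7085} \approx 168.34 i$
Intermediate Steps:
$m = 84$ ($m = - 3 \left(-1 - 27\right) = \left(-3\right) \left(-28\right) = 84$)
$\sqrt{\left(T{\left(-8 \right)} + m\right) 20 - 30020} = \sqrt{\left(0 + 84\right) 20 - 30020} = \sqrt{84 \cdot 20 - 30020} = \sqrt{1680 - 30020} = \sqrt{-28340} = 2 i \sqrt{7085}$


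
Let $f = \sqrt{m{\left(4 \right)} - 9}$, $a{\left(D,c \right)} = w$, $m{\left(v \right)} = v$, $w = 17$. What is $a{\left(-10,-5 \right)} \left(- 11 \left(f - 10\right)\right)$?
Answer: $1870 - 187 i \sqrt{5} \approx 1870.0 - 418.14 i$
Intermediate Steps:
$a{\left(D,c \right)} = 17$
$f = i \sqrt{5}$ ($f = \sqrt{4 - 9} = \sqrt{-5} = i \sqrt{5} \approx 2.2361 i$)
$a{\left(-10,-5 \right)} \left(- 11 \left(f - 10\right)\right) = 17 \left(- 11 \left(i \sqrt{5} - 10\right)\right) = 17 \left(- 11 \left(-10 + i \sqrt{5}\right)\right) = 17 \left(110 - 11 i \sqrt{5}\right) = 1870 - 187 i \sqrt{5}$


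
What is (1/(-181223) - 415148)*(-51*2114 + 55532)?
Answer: 3933403123473410/181223 ≈ 2.1705e+10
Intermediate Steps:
(1/(-181223) - 415148)*(-51*2114 + 55532) = (-1/181223 - 415148)*(-107814 + 55532) = -75234366005/181223*(-52282) = 3933403123473410/181223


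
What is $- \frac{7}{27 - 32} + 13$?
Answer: $\frac{72}{5} \approx 14.4$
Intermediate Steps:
$- \frac{7}{27 - 32} + 13 = - \frac{7}{-5} + 13 = \left(-7\right) \left(- \frac{1}{5}\right) + 13 = \frac{7}{5} + 13 = \frac{72}{5}$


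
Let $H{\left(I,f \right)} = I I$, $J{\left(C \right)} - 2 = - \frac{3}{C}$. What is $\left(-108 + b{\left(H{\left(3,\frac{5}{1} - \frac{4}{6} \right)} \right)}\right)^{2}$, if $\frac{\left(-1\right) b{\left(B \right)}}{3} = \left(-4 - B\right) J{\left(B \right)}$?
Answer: $1849$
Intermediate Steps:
$J{\left(C \right)} = 2 - \frac{3}{C}$
$H{\left(I,f \right)} = I^{2}$
$b{\left(B \right)} = - 3 \left(-4 - B\right) \left(2 - \frac{3}{B}\right)$
$\left(-108 + b{\left(H{\left(3,\frac{5}{1} - \frac{4}{6} \right)} \right)}\right)^{2} = \left(-108 + \left(15 - \frac{36}{3^{2}} + 6 \cdot 3^{2}\right)\right)^{2} = \left(-108 + \left(15 - \frac{36}{9} + 6 \cdot 9\right)\right)^{2} = \left(-108 + \left(15 - 4 + 54\right)\right)^{2} = \left(-108 + 65\right)^{2} = \left(-43\right)^{2} = 1849$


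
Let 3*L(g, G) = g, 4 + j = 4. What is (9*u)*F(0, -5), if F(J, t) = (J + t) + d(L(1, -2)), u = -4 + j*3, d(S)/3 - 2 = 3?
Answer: -360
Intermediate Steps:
j = 0 (j = -4 + 4 = 0)
L(g, G) = g/3
d(S) = 15 (d(S) = 6 + 3*3 = 6 + 9 = 15)
u = -4 (u = -4 + 0*3 = -4 + 0 = -4)
F(J, t) = 15 + J + t (F(J, t) = (J + t) + 15 = 15 + J + t)
(9*u)*F(0, -5) = (9*(-4))*(15 + 0 - 5) = -36*10 = -360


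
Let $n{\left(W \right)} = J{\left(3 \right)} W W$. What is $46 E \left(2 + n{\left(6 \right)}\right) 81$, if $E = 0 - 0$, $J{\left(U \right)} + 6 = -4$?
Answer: $0$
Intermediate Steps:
$J{\left(U \right)} = -10$ ($J{\left(U \right)} = -6 - 4 = -10$)
$E = 0$ ($E = 0 + 0 = 0$)
$n{\left(W \right)} = - 10 W^{2}$ ($n{\left(W \right)} = - 10 W W = - 10 W^{2}$)
$46 E \left(2 + n{\left(6 \right)}\right) 81 = 46 \cdot 0 \left(2 - 10 \cdot 6^{2}\right) 81 = 46 \cdot 0 \left(2 - 360\right) 81 = 46 \cdot 0 \left(-358\right) 81 = 46 \cdot 0 \cdot 81 = 0 \cdot 81 = 0$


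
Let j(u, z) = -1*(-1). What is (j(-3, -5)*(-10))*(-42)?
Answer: 420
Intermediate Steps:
j(u, z) = 1
(j(-3, -5)*(-10))*(-42) = (1*(-10))*(-42) = -10*(-42) = 420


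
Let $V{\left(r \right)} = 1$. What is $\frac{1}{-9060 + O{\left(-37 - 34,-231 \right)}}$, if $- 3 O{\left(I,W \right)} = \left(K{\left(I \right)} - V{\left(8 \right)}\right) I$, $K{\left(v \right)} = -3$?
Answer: $- \frac{3}{27464} \approx -0.00010923$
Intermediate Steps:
$O{\left(I,W \right)} = \frac{4 I}{3}$ ($O{\left(I,W \right)} = - \frac{\left(-3 - 1\right) I}{3} = - \frac{\left(-4\right) I}{3} = \frac{4 I}{3}$)
$\frac{1}{-9060 + O{\left(-37 - 34,-231 \right)}} = \frac{1}{-9060 + \frac{4 \left(-37 - 34\right)}{3}} = \frac{1}{-9060 + \frac{4}{3} \left(-71\right)} = \frac{1}{-9060 - \frac{284}{3}} = \frac{1}{- \frac{27464}{3}} = - \frac{3}{27464}$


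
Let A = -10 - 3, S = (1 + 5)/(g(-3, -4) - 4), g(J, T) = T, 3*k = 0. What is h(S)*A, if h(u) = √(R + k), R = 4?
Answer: -26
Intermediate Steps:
k = 0 (k = (⅓)*0 = 0)
S = -¾ (S = (1 + 5)/(-4 - 4) = 6/(-8) = 6*(-⅛) = -¾ ≈ -0.75000)
h(u) = 2 (h(u) = √(4 + 0) = √4 = 2)
A = -13
h(S)*A = 2*(-13) = -26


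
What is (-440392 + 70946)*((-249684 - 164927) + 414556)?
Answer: 20319530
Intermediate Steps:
(-440392 + 70946)*((-249684 - 164927) + 414556) = -369446*(-414611 + 414556) = -369446*(-55) = 20319530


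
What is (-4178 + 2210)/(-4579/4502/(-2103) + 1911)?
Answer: -18632445408/18092790745 ≈ -1.0298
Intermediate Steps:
(-4178 + 2210)/(-4579/4502/(-2103) + 1911) = -1968/(-4579*1/4502*(-1/2103) + 1911) = -1968/(-4579/4502*(-1/2103) + 1911) = -1968/(4579/9467706 + 1911) = -1968/18092790745/9467706 = -1968*9467706/18092790745 = -18632445408/18092790745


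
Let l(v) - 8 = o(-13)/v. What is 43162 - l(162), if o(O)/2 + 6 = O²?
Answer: 3495311/81 ≈ 43152.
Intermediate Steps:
o(O) = -12 + 2*O²
l(v) = 8 + 326/v (l(v) = 8 + (-12 + 2*(-13)²)/v = 8 + (-12 + 2*169)/v = 8 + (-12 + 338)/v = 8 + 326/v)
43162 - l(162) = 43162 - (8 + 326/162) = 43162 - (8 + 326*(1/162)) = 43162 - (8 + 163/81) = 43162 - 1*811/81 = 43162 - 811/81 = 3495311/81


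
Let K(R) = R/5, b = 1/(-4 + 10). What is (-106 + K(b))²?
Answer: 10106041/900 ≈ 11229.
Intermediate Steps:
b = ⅙ (b = 1/6 = ⅙ ≈ 0.16667)
K(R) = R/5 (K(R) = R*(⅕) = R/5)
(-106 + K(b))² = (-106 + (⅕)*(⅙))² = (-106 + 1/30)² = (-3179/30)² = 10106041/900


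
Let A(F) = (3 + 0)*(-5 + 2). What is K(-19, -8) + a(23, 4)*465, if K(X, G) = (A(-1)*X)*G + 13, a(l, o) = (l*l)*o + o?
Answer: 984445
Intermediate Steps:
a(l, o) = o + o*l² (a(l, o) = l²*o + o = o*l² + o = o + o*l²)
A(F) = -9 (A(F) = 3*(-3) = -9)
K(X, G) = 13 - 9*G*X (K(X, G) = (-9*X)*G + 13 = -9*G*X + 13 = 13 - 9*G*X)
K(-19, -8) + a(23, 4)*465 = (13 - 9*(-8)*(-19)) + (4*(1 + 23²))*465 = (13 - 1368) + (4*(1 + 529))*465 = -1355 + (4*530)*465 = -1355 + 2120*465 = -1355 + 985800 = 984445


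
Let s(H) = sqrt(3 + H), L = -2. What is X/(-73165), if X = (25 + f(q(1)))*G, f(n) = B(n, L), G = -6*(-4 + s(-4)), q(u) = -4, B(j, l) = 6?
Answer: -744/73165 + 186*I/73165 ≈ -0.010169 + 0.0025422*I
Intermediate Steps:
G = 24 - 6*I (G = -6*(-4 + sqrt(3 - 4)) = -6*(-4 + sqrt(-1)) = -6*(-4 + I) = 24 - 6*I ≈ 24.0 - 6.0*I)
f(n) = 6
X = 744 - 186*I (X = (25 + 6)*(24 - 6*I) = 31*(24 - 6*I) = 744 - 186*I ≈ 744.0 - 186.0*I)
X/(-73165) = (744 - 186*I)/(-73165) = (744 - 186*I)*(-1/73165) = -744/73165 + 186*I/73165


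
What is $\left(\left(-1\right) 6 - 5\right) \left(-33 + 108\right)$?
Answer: $-825$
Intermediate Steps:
$\left(\left(-1\right) 6 - 5\right) \left(-33 + 108\right) = \left(-6 - 5\right) 75 = \left(-11\right) 75 = -825$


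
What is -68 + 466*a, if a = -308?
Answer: -143596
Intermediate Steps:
-68 + 466*a = -68 + 466*(-308) = -68 - 143528 = -143596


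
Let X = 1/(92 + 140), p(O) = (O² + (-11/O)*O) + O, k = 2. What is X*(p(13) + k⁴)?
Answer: 187/232 ≈ 0.80603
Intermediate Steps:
p(O) = -11 + O + O² (p(O) = (O² - 11) + O = (-11 + O²) + O = -11 + O + O²)
X = 1/232 ≈ 0.0043103
X*(p(13) + k⁴) = ((-11 + 13 + 13²) + 2⁴)/232 = ((-11 + 13 + 169) + 16)/232 = (171 + 16)/232 = (1/232)*187 = 187/232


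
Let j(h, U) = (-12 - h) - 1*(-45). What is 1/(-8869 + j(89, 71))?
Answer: -1/8925 ≈ -0.00011204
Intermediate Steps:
j(h, U) = 33 - h (j(h, U) = (-12 - h) + 45 = 33 - h)
1/(-8869 + j(89, 71)) = 1/(-8869 + (33 - 1*89)) = 1/(-8869 + (33 - 89)) = 1/(-8869 - 56) = 1/(-8925) = -1/8925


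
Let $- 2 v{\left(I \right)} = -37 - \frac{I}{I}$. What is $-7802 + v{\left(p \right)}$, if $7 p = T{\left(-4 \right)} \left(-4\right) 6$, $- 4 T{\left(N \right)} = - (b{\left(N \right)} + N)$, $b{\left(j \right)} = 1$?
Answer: $-7783$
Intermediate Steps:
$T{\left(N \right)} = \frac{1}{4} + \frac{N}{4}$ ($T{\left(N \right)} = - \frac{\left(-1\right) \left(1 + N\right)}{4} = - \frac{-1 - N}{4} = \frac{1}{4} + \frac{N}{4}$)
$p = \frac{18}{7}$ ($p = \frac{\left(\frac{1}{4} + \frac{1}{4} \left(-4\right)\right) \left(-4\right) 6}{7} = \frac{\left(\frac{1}{4} - 1\right) \left(-4\right) 6}{7} = \frac{\left(- \frac{3}{4}\right) \left(-4\right) 6}{7} = \frac{3 \cdot 6}{7} = \frac{1}{7} \cdot 18 = \frac{18}{7} \approx 2.5714$)
$v{\left(I \right)} = 19$ ($v{\left(I \right)} = - \frac{-37 - \frac{I}{I}}{2} = - \frac{-37 - 1}{2} = \left(- \frac{1}{2}\right) \left(-38\right) = 19$)
$-7802 + v{\left(p \right)} = -7802 + 19 = -7783$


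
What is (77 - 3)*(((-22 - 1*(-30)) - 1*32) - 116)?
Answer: -10360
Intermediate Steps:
(77 - 3)*(((-22 - 1*(-30)) - 1*32) - 116) = 74*(((-22 + 30) - 32) - 116) = 74*((8 - 32) - 116) = 74*(-24 - 116) = 74*(-140) = -10360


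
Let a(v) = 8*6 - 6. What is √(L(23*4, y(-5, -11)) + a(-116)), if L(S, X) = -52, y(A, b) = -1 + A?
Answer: I*√10 ≈ 3.1623*I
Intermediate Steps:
a(v) = 42 (a(v) = 48 - 6 = 42)
√(L(23*4, y(-5, -11)) + a(-116)) = √(-52 + 42) = √(-10) = I*√10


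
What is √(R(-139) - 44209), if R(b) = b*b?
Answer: 2*I*√6222 ≈ 157.76*I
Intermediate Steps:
R(b) = b²
√(R(-139) - 44209) = √((-139)² - 44209) = √(19321 - 44209) = √(-24888) = 2*I*√6222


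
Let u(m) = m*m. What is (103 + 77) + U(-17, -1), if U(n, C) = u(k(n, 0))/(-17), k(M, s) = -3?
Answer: 3051/17 ≈ 179.47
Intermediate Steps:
u(m) = m²
U(n, C) = -9/17 (U(n, C) = (-3)²/(-17) = 9*(-1/17) = -9/17)
(103 + 77) + U(-17, -1) = (103 + 77) - 9/17 = 180 - 9/17 = 3051/17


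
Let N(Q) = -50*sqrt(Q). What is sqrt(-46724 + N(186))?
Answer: sqrt(-46724 - 50*sqrt(186)) ≈ 217.73*I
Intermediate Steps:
sqrt(-46724 + N(186)) = sqrt(-46724 - 50*sqrt(186))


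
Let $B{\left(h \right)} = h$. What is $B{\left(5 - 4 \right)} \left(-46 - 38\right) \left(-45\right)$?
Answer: $3780$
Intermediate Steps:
$B{\left(5 - 4 \right)} \left(-46 - 38\right) \left(-45\right) = \left(5 - 4\right) \left(-46 - 38\right) \left(-45\right) = 1 \left(-84\right) \left(-45\right) = \left(-84\right) \left(-45\right) = 3780$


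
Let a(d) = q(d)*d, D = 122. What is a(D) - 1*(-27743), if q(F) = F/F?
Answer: 27865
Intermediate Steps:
q(F) = 1
a(d) = d (a(d) = 1*d = d)
a(D) - 1*(-27743) = 122 - 1*(-27743) = 122 + 27743 = 27865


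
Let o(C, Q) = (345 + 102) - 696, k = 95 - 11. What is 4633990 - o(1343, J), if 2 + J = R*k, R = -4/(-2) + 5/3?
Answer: 4634239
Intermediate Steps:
k = 84
R = 11/3 (R = -4*(-1/2) + 5*(1/3) = 2 + 5/3 = 11/3 ≈ 3.6667)
J = 306 (J = -2 + (11/3)*84 = -2 + 308 = 306)
o(C, Q) = -249 (o(C, Q) = 447 - 696 = -249)
4633990 - o(1343, J) = 4633990 - 1*(-249) = 4633990 + 249 = 4634239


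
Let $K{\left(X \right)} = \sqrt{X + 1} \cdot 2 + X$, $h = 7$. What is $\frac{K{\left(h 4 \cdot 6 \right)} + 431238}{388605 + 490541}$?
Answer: $\frac{215716}{439573} \approx 0.49074$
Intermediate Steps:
$K{\left(X \right)} = X + 2 \sqrt{1 + X}$ ($K{\left(X \right)} = \sqrt{1 + X} 2 + X = 2 \sqrt{1 + X} + X = X + 2 \sqrt{1 + X}$)
$\frac{K{\left(h 4 \cdot 6 \right)} + 431238}{388605 + 490541} = \frac{\left(7 \cdot 4 \cdot 6 + 2 \sqrt{1 + 7 \cdot 4 \cdot 6}\right) + 431238}{388605 + 490541} = \frac{\left(28 \cdot 6 + 2 \sqrt{1 + 28 \cdot 6}\right) + 431238}{879146} = \left(\left(168 + 2 \sqrt{1 + 168}\right) + 431238\right) \frac{1}{879146} = \left(\left(168 + 2 \sqrt{169}\right) + 431238\right) \frac{1}{879146} = \left(\left(168 + 2 \cdot 13\right) + 431238\right) \frac{1}{879146} = \left(\left(168 + 26\right) + 431238\right) \frac{1}{879146} = \left(194 + 431238\right) \frac{1}{879146} = 431432 \cdot \frac{1}{879146} = \frac{215716}{439573}$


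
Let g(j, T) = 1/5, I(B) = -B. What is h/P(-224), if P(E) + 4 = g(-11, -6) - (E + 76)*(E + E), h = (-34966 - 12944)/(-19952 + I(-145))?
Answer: -79850/2188930991 ≈ -3.6479e-5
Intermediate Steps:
h = 47910/19807 (h = (-34966 - 12944)/(-19952 - 1*(-145)) = -47910/(-19952 + 145) = -47910/(-19807) = -47910*(-1/19807) = 47910/19807 ≈ 2.4188)
g(j, T) = ⅕
P(E) = -19/5 - 2*E*(76 + E) (P(E) = -4 + (⅕ - (E + 76)*(E + E)) = -4 + (⅕ - (76 + E)*2*E) = -4 + (⅕ - 2*E*(76 + E)) = -19/5 - 2*E*(76 + E))
h/P(-224) = 47910/(19807*(-19/5 - 152*(-224) - 2*(-224)²)) = 47910/(19807*(-19/5 + 34048 - 2*50176)) = 47910/(19807*(-19/5 + 34048 - 100352)) = 47910/(19807*(-331539/5)) = (47910/19807)*(-5/331539) = -79850/2188930991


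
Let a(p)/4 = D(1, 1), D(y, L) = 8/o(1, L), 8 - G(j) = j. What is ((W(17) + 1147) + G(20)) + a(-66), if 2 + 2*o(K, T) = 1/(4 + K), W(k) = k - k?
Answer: 9895/9 ≈ 1099.4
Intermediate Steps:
G(j) = 8 - j
W(k) = 0
o(K, T) = -1 + 1/(2*(4 + K))
D(y, L) = -80/9 (D(y, L) = 8/(((-7/2 - 1*1)/(4 + 1))) = 8/(((-7/2 - 1)/5)) = 8/(((⅕)*(-9/2))) = 8/(-9/10) = 8*(-10/9) = -80/9)
a(p) = -320/9 (a(p) = 4*(-80/9) = -320/9)
((W(17) + 1147) + G(20)) + a(-66) = ((0 + 1147) + (8 - 1*20)) - 320/9 = (1147 + (8 - 20)) - 320/9 = (1147 - 12) - 320/9 = 1135 - 320/9 = 9895/9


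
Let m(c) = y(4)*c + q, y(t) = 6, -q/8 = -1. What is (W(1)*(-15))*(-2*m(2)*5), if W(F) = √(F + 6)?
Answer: 3000*√7 ≈ 7937.3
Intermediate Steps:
q = 8 (q = -8*(-1) = 8)
W(F) = √(6 + F)
m(c) = 8 + 6*c (m(c) = 6*c + 8 = 8 + 6*c)
(W(1)*(-15))*(-2*m(2)*5) = (√(6 + 1)*(-15))*(-2*(8 + 6*2)*5) = (√7*(-15))*(-2*(8 + 12)*5) = (-15*√7)*(-2*20*5) = (-15*√7)*(-40*5) = -15*√7*(-200) = 3000*√7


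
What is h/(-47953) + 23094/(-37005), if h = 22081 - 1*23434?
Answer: -352452939/591500255 ≈ -0.59586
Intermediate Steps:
h = -1353 (h = 22081 - 23434 = -1353)
h/(-47953) + 23094/(-37005) = -1353/(-47953) + 23094/(-37005) = -1353*(-1/47953) + 23094*(-1/37005) = 1353/47953 - 7698/12335 = -352452939/591500255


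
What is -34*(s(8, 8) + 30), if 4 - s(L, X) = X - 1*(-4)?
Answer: -748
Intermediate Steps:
s(L, X) = -X (s(L, X) = 4 - (X - 1*(-4)) = 4 - (X + 4) = 4 - (4 + X) = 4 + (-4 - X) = -X)
-34*(s(8, 8) + 30) = -34*(-1*8 + 30) = -34*(-8 + 30) = -34*22 = -748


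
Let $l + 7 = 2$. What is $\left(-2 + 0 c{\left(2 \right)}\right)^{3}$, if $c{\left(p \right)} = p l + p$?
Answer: $-8$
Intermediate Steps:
$l = -5$ ($l = -7 + 2 = -5$)
$c{\left(p \right)} = - 4 p$ ($c{\left(p \right)} = p \left(-5\right) + p = - 5 p + p = - 4 p$)
$\left(-2 + 0 c{\left(2 \right)}\right)^{3} = \left(-2 + 0 \left(\left(-4\right) 2\right)\right)^{3} = \left(-2 + 0 \left(-8\right)\right)^{3} = \left(-2 + 0\right)^{3} = \left(-2\right)^{3} = -8$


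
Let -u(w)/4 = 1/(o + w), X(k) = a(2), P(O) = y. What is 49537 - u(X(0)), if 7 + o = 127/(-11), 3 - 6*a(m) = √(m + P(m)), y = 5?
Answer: 35112510517/708817 + 1452*√7/708817 ≈ 49537.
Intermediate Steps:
P(O) = 5
a(m) = ½ - √(5 + m)/6 (a(m) = ½ - √(m + 5)/6 = ½ - √(5 + m)/6)
o = -204/11 (o = -7 + 127/(-11) = -7 + 127*(-1/11) = -7 - 127/11 = -204/11 ≈ -18.545)
X(k) = ½ - √7/6 (X(k) = ½ - √(5 + 2)/6 = ½ - √7/6)
u(w) = -4/(-204/11 + w)
49537 - u(X(0)) = 49537 - (-44)/(-204 + 11*(½ - √7/6)) = 49537 - (-44)/(-204 + (11/2 - 11*√7/6)) = 49537 - (-44)/(-397/2 - 11*√7/6) = 49537 + 44/(-397/2 - 11*√7/6)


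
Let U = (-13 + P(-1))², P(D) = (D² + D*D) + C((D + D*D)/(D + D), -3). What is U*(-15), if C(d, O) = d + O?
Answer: -2940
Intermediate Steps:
C(d, O) = O + d
P(D) = -3 + 2*D² + (D + D²)/(2*D) (P(D) = (D² + D*D) + (-3 + (D + D*D)/(D + D)) = (D² + D²) + (-3 + (D + D²)/((2*D))) = 2*D² + (-3 + (D + D²)*(1/(2*D))) = 2*D² + (-3 + (D + D²)/(2*D)) = -3 + 2*D² + (D + D²)/(2*D))
U = 196 (U = (-13 + (-5/2 + (½)*(-1) + 2*(-1)²))² = (-13 + (-5/2 - ½ + 2*1))² = (-13 + (-5/2 - ½ + 2))² = (-13 - 1)² = (-14)² = 196)
U*(-15) = 196*(-15) = -2940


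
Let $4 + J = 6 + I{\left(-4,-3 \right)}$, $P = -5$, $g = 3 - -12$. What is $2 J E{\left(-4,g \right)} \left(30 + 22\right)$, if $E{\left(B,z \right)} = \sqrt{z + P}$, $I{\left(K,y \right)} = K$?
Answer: $- 208 \sqrt{10} \approx -657.75$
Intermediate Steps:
$g = 15$ ($g = 3 + 12 = 15$)
$J = -2$ ($J = -4 + \left(6 - 4\right) = -4 + 2 = -2$)
$E{\left(B,z \right)} = \sqrt{-5 + z}$ ($E{\left(B,z \right)} = \sqrt{z - 5} = \sqrt{-5 + z}$)
$2 J E{\left(-4,g \right)} \left(30 + 22\right) = 2 \left(-2\right) \sqrt{-5 + 15} \left(30 + 22\right) = - 4 \sqrt{10} \cdot 52 = - 208 \sqrt{10}$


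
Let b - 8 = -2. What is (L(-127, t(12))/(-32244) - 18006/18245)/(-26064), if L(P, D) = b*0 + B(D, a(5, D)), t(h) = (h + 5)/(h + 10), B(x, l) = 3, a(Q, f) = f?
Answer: 193546733/5111078984640 ≈ 3.7868e-5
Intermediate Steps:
b = 6 (b = 8 - 2 = 6)
t(h) = (5 + h)/(10 + h)
L(P, D) = 3 (L(P, D) = 6*0 + 3 = 0 + 3 = 3)
(L(-127, t(12))/(-32244) - 18006/18245)/(-26064) = (3/(-32244) - 18006/18245)/(-26064) = (3*(-1/32244) - 18006*1/18245)*(-1/26064) = (-1/10748 - 18006/18245)*(-1/26064) = -193546733/196097260*(-1/26064) = 193546733/5111078984640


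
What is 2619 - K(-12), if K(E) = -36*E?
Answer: 2187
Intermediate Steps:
2619 - K(-12) = 2619 - (-36)*(-12) = 2619 - 1*432 = 2619 - 432 = 2187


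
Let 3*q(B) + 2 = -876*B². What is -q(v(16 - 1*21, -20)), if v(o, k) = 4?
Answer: 14018/3 ≈ 4672.7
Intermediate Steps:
q(B) = -⅔ - 292*B² (q(B) = -⅔ + (-876*B²)/3 = -⅔ - 292*B²)
-q(v(16 - 1*21, -20)) = -(-⅔ - 292*4²) = -(-⅔ - 292*16) = -(-⅔ - 4672) = -1*(-14018/3) = 14018/3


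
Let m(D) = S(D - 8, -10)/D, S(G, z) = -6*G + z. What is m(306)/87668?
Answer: -29/432684 ≈ -6.7024e-5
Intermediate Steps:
S(G, z) = z - 6*G
m(D) = (38 - 6*D)/D (m(D) = (-10 - 6*(D - 8))/D = (-10 - 6*(-8 + D))/D = (-10 + (48 - 6*D))/D = (38 - 6*D)/D)
m(306)/87668 = (-6 + 38/306)/87668 = (-6 + 38*(1/306))*(1/87668) = (-6 + 19/153)*(1/87668) = -899/153*1/87668 = -29/432684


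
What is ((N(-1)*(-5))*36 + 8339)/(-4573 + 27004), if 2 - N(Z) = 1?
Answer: 8159/22431 ≈ 0.36374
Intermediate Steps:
N(Z) = 1 (N(Z) = 2 - 1*1 = 2 - 1 = 1)
((N(-1)*(-5))*36 + 8339)/(-4573 + 27004) = ((1*(-5))*36 + 8339)/(-4573 + 27004) = (-5*36 + 8339)/22431 = (-180 + 8339)*(1/22431) = 8159*(1/22431) = 8159/22431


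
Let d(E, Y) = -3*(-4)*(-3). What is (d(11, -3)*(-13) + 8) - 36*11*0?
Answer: 476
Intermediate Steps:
d(E, Y) = -36 (d(E, Y) = 12*(-3) = -36)
(d(11, -3)*(-13) + 8) - 36*11*0 = (-36*(-13) + 8) - 36*11*0 = (468 + 8) - 396*0 = 476 - 1*0 = 476 + 0 = 476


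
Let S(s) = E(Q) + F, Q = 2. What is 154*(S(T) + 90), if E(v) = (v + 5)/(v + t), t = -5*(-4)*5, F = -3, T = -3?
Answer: 683837/51 ≈ 13409.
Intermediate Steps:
t = 100 (t = 20*5 = 100)
E(v) = (5 + v)/(100 + v) (E(v) = (v + 5)/(v + 100) = (5 + v)/(100 + v))
S(s) = -299/102 (S(s) = (5 + 2)/(100 + 2) - 3 = 7/102 - 3 = -299/102)
154*(S(T) + 90) = 154*(-299/102 + 90) = 154*(8881/102) = 683837/51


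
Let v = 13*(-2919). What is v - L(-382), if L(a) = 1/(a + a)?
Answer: -28991507/764 ≈ -37947.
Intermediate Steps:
L(a) = 1/(2*a)
v = -37947
v - L(-382) = -37947 - 1/(2*(-382)) = -37947 - (-1)/(2*382) = -37947 - 1*(-1/764) = -37947 + 1/764 = -28991507/764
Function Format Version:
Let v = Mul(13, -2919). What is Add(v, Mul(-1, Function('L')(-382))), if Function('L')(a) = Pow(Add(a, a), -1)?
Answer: Rational(-28991507, 764) ≈ -37947.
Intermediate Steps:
Function('L')(a) = Mul(Rational(1, 2), Pow(a, -1)) (Function('L')(a) = Pow(Mul(2, a), -1) = Mul(Rational(1, 2), Pow(a, -1)))
v = -37947
Add(v, Mul(-1, Function('L')(-382))) = Add(-37947, Mul(-1, Mul(Rational(1, 2), Pow(-382, -1)))) = Add(-37947, Mul(-1, Mul(Rational(1, 2), Rational(-1, 382)))) = Add(-37947, Mul(-1, Rational(-1, 764))) = Add(-37947, Rational(1, 764)) = Rational(-28991507, 764)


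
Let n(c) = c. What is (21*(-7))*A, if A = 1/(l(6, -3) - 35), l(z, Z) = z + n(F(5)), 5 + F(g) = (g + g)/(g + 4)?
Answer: 1323/296 ≈ 4.4696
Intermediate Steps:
F(g) = -5 + 2*g/(4 + g) (F(g) = -5 + (g + g)/(g + 4) = -5 + (2*g)/(4 + g) = -5 + 2*g/(4 + g))
l(z, Z) = -35/9 + z (l(z, Z) = z + (-20 - 3*5)/(4 + 5) = z + (-20 - 15)/9 = z + (1/9)*(-35) = z - 35/9 = -35/9 + z)
A = -9/296 (A = 1/((-35/9 + 6) - 35) = 1/(19/9 - 35) = 1/(-296/9) = -9/296 ≈ -0.030405)
(21*(-7))*A = (21*(-7))*(-9/296) = -147*(-9/296) = 1323/296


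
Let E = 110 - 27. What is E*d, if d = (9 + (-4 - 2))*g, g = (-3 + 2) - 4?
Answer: -1245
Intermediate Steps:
E = 83
g = -5 (g = -1 - 4 = -5)
d = -15 (d = (9 + (-4 - 2))*(-5) = (9 - 6)*(-5) = 3*(-5) = -15)
E*d = 83*(-15) = -1245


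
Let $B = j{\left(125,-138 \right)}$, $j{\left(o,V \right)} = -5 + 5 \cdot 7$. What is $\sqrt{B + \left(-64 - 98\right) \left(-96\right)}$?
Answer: $7 \sqrt{318} \approx 124.83$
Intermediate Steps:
$j{\left(o,V \right)} = 30$ ($j{\left(o,V \right)} = -5 + 35 = 30$)
$B = 30$
$\sqrt{B + \left(-64 - 98\right) \left(-96\right)} = \sqrt{30 + \left(-64 - 98\right) \left(-96\right)} = \sqrt{30 - -15552} = \sqrt{30 + 15552} = \sqrt{15582} = 7 \sqrt{318}$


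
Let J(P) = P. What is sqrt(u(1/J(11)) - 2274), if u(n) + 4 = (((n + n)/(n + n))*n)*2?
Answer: 12*I*sqrt(1914)/11 ≈ 47.727*I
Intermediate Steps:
u(n) = -4 + 2*n (u(n) = -4 + (((n + n)/(n + n))*n)*2 = -4 + (((2*n)/((2*n)))*n)*2 = -4 + (((2*n)*(1/(2*n)))*n)*2 = -4 + (1*n)*2 = -4 + n*2 = -4 + 2*n)
sqrt(u(1/J(11)) - 2274) = sqrt((-4 + 2/11) - 2274) = sqrt(-42/11 - 2274) = sqrt(-25056/11) = 12*I*sqrt(1914)/11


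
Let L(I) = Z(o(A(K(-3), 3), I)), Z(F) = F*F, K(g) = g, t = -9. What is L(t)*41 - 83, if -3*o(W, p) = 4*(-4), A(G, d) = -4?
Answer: 9749/9 ≈ 1083.2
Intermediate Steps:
o(W, p) = 16/3 (o(W, p) = -4*(-4)/3 = -1/3*(-16) = 16/3)
Z(F) = F**2
L(I) = 256/9 (L(I) = (16/3)**2 = 256/9)
L(t)*41 - 83 = (256/9)*41 - 83 = 10496/9 - 83 = 9749/9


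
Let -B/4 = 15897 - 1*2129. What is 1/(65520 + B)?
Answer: 1/10448 ≈ 9.5712e-5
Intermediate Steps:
B = -55072 (B = -4*(15897 - 1*2129) = -4*(15897 - 2129) = -4*13768 = -55072)
1/(65520 + B) = 1/(65520 - 55072) = 1/10448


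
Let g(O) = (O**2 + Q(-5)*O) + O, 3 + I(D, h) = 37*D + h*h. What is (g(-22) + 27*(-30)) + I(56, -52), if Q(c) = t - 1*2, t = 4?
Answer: 4381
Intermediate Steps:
Q(c) = 2 (Q(c) = 4 - 1*2 = 4 - 2 = 2)
I(D, h) = -3 + h**2 + 37*D (I(D, h) = -3 + (37*D + h*h) = -3 + (37*D + h**2) = -3 + (h**2 + 37*D) = -3 + h**2 + 37*D)
g(O) = O**2 + 3*O (g(O) = (O**2 + 2*O) + O = O**2 + 3*O)
(g(-22) + 27*(-30)) + I(56, -52) = (-22*(3 - 22) + 27*(-30)) + (-3 + (-52)**2 + 37*56) = (-22*(-19) - 810) + (-3 + 2704 + 2072) = (418 - 810) + 4773 = -392 + 4773 = 4381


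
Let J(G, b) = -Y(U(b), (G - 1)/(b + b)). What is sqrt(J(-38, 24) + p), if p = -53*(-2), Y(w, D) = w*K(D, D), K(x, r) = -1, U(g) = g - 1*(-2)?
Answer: 2*sqrt(33) ≈ 11.489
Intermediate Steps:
U(g) = 2 + g (U(g) = g + 2 = 2 + g)
Y(w, D) = -w (Y(w, D) = w*(-1) = -w)
p = 106
J(G, b) = 2 + b (J(G, b) = -(-1)*(2 + b) = -(-2 - b) = 2 + b)
sqrt(J(-38, 24) + p) = sqrt((2 + 24) + 106) = sqrt(26 + 106) = sqrt(132) = 2*sqrt(33)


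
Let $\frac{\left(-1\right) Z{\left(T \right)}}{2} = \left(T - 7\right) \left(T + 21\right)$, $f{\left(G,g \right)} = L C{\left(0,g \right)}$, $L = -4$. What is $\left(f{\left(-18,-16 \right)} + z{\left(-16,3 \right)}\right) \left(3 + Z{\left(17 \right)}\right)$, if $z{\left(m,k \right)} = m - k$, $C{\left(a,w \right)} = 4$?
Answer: $26495$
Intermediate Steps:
$f{\left(G,g \right)} = -16$ ($f{\left(G,g \right)} = \left(-4\right) 4 = -16$)
$Z{\left(T \right)} = - 2 \left(-7 + T\right) \left(21 + T\right)$ ($Z{\left(T \right)} = - 2 \left(T - 7\right) \left(T + 21\right) = - 2 \left(-7 + T\right) \left(21 + T\right)$)
$\left(f{\left(-18,-16 \right)} + z{\left(-16,3 \right)}\right) \left(3 + Z{\left(17 \right)}\right) = \left(-16 - 19\right) \left(3 - \left(182 + 578\right)\right) = \left(-16 - 19\right) \left(3 - 760\right) = - 35 \left(3 - 760\right) = \left(-35\right) \left(-757\right) = 26495$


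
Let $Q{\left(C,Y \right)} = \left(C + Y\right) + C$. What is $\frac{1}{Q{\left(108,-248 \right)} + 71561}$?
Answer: $\frac{1}{71529} \approx 1.398 \cdot 10^{-5}$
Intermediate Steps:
$Q{\left(C,Y \right)} = Y + 2 C$
$\frac{1}{Q{\left(108,-248 \right)} + 71561} = \frac{1}{\left(-248 + 2 \cdot 108\right) + 71561} = \frac{1}{\left(-248 + 216\right) + 71561} = \frac{1}{-32 + 71561} = \frac{1}{71529}$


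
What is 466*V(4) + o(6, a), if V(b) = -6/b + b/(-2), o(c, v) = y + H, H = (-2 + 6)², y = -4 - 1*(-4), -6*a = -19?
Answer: -1615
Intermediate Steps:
a = 19/6 (a = -⅙*(-19) = 19/6 ≈ 3.1667)
y = 0 (y = -4 + 4 = 0)
H = 16 (H = 4² = 16)
o(c, v) = 16 (o(c, v) = 0 + 16 = 16)
V(b) = -6/b - b/2 (V(b) = -6/b + b*(-½) = -6/b - b/2)
466*V(4) + o(6, a) = 466*(-6/4 - ½*4) + 16 = 466*(-6*¼ - 2) + 16 = 466*(-3/2 - 2) + 16 = 466*(-7/2) + 16 = -1631 + 16 = -1615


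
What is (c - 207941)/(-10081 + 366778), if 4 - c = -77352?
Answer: -130585/356697 ≈ -0.36610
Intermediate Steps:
c = 77356 (c = 4 - 1*(-77352) = 4 + 77352 = 77356)
(c - 207941)/(-10081 + 366778) = (77356 - 207941)/(-10081 + 366778) = -130585/356697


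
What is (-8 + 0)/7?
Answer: -8/7 ≈ -1.1429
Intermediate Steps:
(-8 + 0)/7 = (⅐)*(-8) = -8/7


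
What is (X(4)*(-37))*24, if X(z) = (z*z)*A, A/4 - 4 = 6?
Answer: -568320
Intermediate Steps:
A = 40 (A = 16 + 4*6 = 16 + 24 = 40)
X(z) = 40*z² (X(z) = (z*z)*40 = z²*40 = 40*z²)
(X(4)*(-37))*24 = ((40*4²)*(-37))*24 = ((40*16)*(-37))*24 = (640*(-37))*24 = -23680*24 = -568320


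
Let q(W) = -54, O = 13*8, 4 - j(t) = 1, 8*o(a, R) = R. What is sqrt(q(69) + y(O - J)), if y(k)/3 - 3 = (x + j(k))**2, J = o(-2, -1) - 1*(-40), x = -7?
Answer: sqrt(3) ≈ 1.7320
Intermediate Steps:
o(a, R) = R/8
j(t) = 3 (j(t) = 4 - 1*1 = 4 - 1 = 3)
O = 104
J = 319/8 (J = (1/8)*(-1) - 1*(-40) = -1/8 + 40 = 319/8 ≈ 39.875)
y(k) = 57 (y(k) = 9 + 3*(-7 + 3)**2 = 9 + 3*(-4)**2 = 9 + 3*16 = 9 + 48 = 57)
sqrt(q(69) + y(O - J)) = sqrt(-54 + 57) = sqrt(3)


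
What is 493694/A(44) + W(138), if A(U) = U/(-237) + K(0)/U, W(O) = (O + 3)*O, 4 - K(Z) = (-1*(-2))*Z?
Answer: -1282254132/247 ≈ -5.1913e+6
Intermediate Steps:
K(Z) = 4 - 2*Z (K(Z) = 4 - (-1*(-2))*Z = 4 - 2*Z)
W(O) = O*(3 + O) (W(O) = (3 + O)*O = O*(3 + O))
A(U) = 4/U - U/237 (A(U) = U/(-237) + (4 - 2*0)/U = U*(-1/237) + (4 + 0)/U = -U/237 + 4/U = 4/U - U/237)
493694/A(44) + W(138) = 493694/(4/44 - 1/237*44) + 138*(3 + 138) = 493694/(4*(1/44) - 44/237) + 138*141 = 493694/(1/11 - 44/237) + 19458 = 493694/(-247/2607) + 19458 = 493694*(-2607/247) + 19458 = -1287060258/247 + 19458 = -1282254132/247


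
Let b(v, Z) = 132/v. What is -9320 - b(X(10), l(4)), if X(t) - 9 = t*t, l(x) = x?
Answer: -1016012/109 ≈ -9321.2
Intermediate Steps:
X(t) = 9 + t² (X(t) = 9 + t*t = 9 + t²)
-9320 - b(X(10), l(4)) = -9320 - 132/(9 + 10²) = -9320 - 132/(9 + 100) = -9320 - 132/109 = -1016012/109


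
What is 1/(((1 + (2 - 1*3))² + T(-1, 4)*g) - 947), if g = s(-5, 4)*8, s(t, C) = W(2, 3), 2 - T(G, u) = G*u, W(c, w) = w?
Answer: -1/803 ≈ -0.0012453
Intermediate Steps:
T(G, u) = 2 - G*u
s(t, C) = 3
g = 24 (g = 3*8 = 24)
1/(((1 + (2 - 1*3))² + T(-1, 4)*g) - 947) = 1/(((1 + (2 - 1*3))² + (2 - 1*(-1)*4)*24) - 947) = 1/(((1 + (2 - 3))² + (2 + 4)*24) - 947) = 1/(((1 - 1)² + 6*24) - 947) = 1/((0² + 144) - 947) = 1/((0 + 144) - 947) = 1/(144 - 947) = 1/(-803) = -1/803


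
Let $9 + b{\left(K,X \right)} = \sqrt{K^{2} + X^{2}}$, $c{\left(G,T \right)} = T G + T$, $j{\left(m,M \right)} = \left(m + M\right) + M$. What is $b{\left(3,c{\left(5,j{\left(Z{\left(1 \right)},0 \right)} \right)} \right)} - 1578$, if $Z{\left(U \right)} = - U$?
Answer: $-1587 + 3 \sqrt{5} \approx -1580.3$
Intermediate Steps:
$j{\left(m,M \right)} = m + 2 M$ ($j{\left(m,M \right)} = \left(M + m\right) + M = m + 2 M$)
$c{\left(G,T \right)} = T + G T$ ($c{\left(G,T \right)} = G T + T = T + G T$)
$b{\left(K,X \right)} = -9 + \sqrt{K^{2} + X^{2}}$
$b{\left(3,c{\left(5,j{\left(Z{\left(1 \right)},0 \right)} \right)} \right)} - 1578 = \left(-9 + \sqrt{3^{2} + \left(\left(\left(-1\right) 1 + 2 \cdot 0\right) \left(1 + 5\right)\right)^{2}}\right) - 1578 = \left(-9 + \sqrt{9 + \left(\left(-1 + 0\right) 6\right)^{2}}\right) - 1578 = \left(-9 + \sqrt{9 + \left(\left(-1\right) 6\right)^{2}}\right) - 1578 = \left(-9 + \sqrt{9 + \left(-6\right)^{2}}\right) - 1578 = \left(-9 + \sqrt{9 + 36}\right) - 1578 = \left(-9 + \sqrt{45}\right) - 1578 = \left(-9 + 3 \sqrt{5}\right) - 1578 = -1587 + 3 \sqrt{5}$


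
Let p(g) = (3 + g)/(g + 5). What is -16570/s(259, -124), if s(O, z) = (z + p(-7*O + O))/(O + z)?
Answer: 138601422/7621 ≈ 18187.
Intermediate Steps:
p(g) = (3 + g)/(5 + g)
s(O, z) = (z + (3 - 6*O)/(5 - 6*O))/(O + z) (s(O, z) = (z + (3 + (-7*O + O))/(5 + (-7*O + O)))/(O + z) = (z + (3 - 6*O)/(5 - 6*O))/(O + z))
-16570/s(259, -124) = -16570*(-5 + 6*259)*(259 - 124)/(-3 + 6*259 - 124*(-5 + 6*259)) = -16570*135*(-5 + 1554)/(-3 + 1554 - 124*(-5 + 1554)) = -16570*209115/(-3 + 1554 - 124*1549) = -16570*209115/(-3 + 1554 - 192076) = -16570/((1/1549)*(1/135)*(-190525)) = -16570/(-38105/41823) = -16570*(-41823/38105) = 138601422/7621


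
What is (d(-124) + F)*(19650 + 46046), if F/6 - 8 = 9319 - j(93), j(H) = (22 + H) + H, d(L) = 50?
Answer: 3597775744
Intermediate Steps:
j(H) = 22 + 2*H
F = 54714 (F = 48 + 6*(9319 - (22 + 2*93)) = 48 + 6*(9319 - (22 + 186)) = 48 + 6*(9319 - 1*208) = 48 + 6*(9319 - 208) = 48 + 6*9111 = 48 + 54666 = 54714)
(d(-124) + F)*(19650 + 46046) = (50 + 54714)*(19650 + 46046) = 54764*65696 = 3597775744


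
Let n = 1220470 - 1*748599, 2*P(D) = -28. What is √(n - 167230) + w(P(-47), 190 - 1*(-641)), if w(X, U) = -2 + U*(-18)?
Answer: -14960 + 9*√3761 ≈ -14408.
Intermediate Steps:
P(D) = -14 (P(D) = (½)*(-28) = -14)
w(X, U) = -2 - 18*U
n = 471871 (n = 1220470 - 748599 = 471871)
√(n - 167230) + w(P(-47), 190 - 1*(-641)) = √(471871 - 167230) + (-2 - 18*(190 - 1*(-641))) = √304641 + (-2 - 18*(190 + 641)) = 9*√3761 + (-2 - 18*831) = 9*√3761 + (-2 - 14958) = 9*√3761 - 14960 = -14960 + 9*√3761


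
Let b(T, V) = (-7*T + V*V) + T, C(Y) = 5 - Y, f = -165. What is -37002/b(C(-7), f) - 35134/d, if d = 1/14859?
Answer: -675018546820/1293 ≈ -5.2206e+8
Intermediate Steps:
b(T, V) = V² - 6*T (b(T, V) = (-7*T + V²) + T = (V² - 7*T) + T = V² - 6*T)
d = 1/14859 ≈ 6.7299e-5
-37002/b(C(-7), f) - 35134/d = -37002/((-165)² - 6*(5 - 1*(-7))) - 35134/1/14859 = -37002/(27225 - 6*(5 + 7)) - 35134*14859 = -37002/(27225 - 6*12) - 522056106 = -37002/(27225 - 72) - 522056106 = -37002/27153 - 522056106 = -37002*1/27153 - 522056106 = -1762/1293 - 522056106 = -675018546820/1293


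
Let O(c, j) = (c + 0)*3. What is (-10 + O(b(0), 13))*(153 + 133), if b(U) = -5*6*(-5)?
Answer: 125840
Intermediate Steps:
b(U) = 150 (b(U) = -30*(-5) = 150)
O(c, j) = 3*c (O(c, j) = c*3 = 3*c)
(-10 + O(b(0), 13))*(153 + 133) = (-10 + 3*150)*(153 + 133) = (-10 + 450)*286 = 440*286 = 125840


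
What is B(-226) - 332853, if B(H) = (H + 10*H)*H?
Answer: 228983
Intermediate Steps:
B(H) = 11*H² (B(H) = (11*H)*H = 11*H²)
B(-226) - 332853 = 11*(-226)² - 332853 = 11*51076 - 332853 = 561836 - 332853 = 228983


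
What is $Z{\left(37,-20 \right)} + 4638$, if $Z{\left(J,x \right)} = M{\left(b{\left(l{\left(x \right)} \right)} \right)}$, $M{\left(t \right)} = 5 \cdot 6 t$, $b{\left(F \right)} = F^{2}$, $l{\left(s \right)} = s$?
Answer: $16638$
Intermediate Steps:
$M{\left(t \right)} = 30 t$
$Z{\left(J,x \right)} = 30 x^{2}$
$Z{\left(37,-20 \right)} + 4638 = 30 \left(-20\right)^{2} + 4638 = 30 \cdot 400 + 4638 = 12000 + 4638 = 16638$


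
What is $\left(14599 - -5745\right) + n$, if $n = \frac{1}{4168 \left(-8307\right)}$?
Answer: $\frac{704382030143}{34623576} \approx 20344.0$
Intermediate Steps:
$n = - \frac{1}{34623576}$ ($n = \frac{1}{4168} \left(- \frac{1}{8307}\right) = - \frac{1}{34623576} \approx -2.8882 \cdot 10^{-8}$)
$\left(14599 - -5745\right) + n = \left(14599 - -5745\right) - \frac{1}{34623576} = \left(14599 + 5745\right) - \frac{1}{34623576} = 20344 - \frac{1}{34623576} = \frac{704382030143}{34623576}$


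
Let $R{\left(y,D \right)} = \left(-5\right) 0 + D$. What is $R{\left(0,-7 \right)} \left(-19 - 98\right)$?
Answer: $819$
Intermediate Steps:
$R{\left(y,D \right)} = D$ ($R{\left(y,D \right)} = 0 + D = D$)
$R{\left(0,-7 \right)} \left(-19 - 98\right) = - 7 \left(-19 - 98\right) = \left(-7\right) \left(-117\right) = 819$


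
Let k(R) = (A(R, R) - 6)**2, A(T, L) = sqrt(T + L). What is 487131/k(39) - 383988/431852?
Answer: 333074045263/10580374 + 162377*sqrt(78)/49 ≈ 60747.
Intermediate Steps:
A(T, L) = sqrt(L + T)
k(R) = (-6 + sqrt(2)*sqrt(R))**2 (k(R) = (sqrt(R + R) - 6)**2 = (sqrt(2*R) - 6)**2 = (sqrt(2)*sqrt(R) - 6)**2 = (-6 + sqrt(2)*sqrt(R))**2)
487131/k(39) - 383988/431852 = 487131/((-6 + sqrt(2)*sqrt(39))**2) - 383988/431852 = 487131/((-6 + sqrt(78))**2) - 383988*1/431852 = 487131/(-6 + sqrt(78))**2 - 95997/107963 = -95997/107963 + 487131/(-6 + sqrt(78))**2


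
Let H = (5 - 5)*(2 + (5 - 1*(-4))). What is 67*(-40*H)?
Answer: 0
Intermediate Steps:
H = 0 (H = 0*(2 + (5 + 4)) = 0*(2 + 9) = 0*11 = 0)
67*(-40*H) = 67*(-40*0) = 67*0 = 0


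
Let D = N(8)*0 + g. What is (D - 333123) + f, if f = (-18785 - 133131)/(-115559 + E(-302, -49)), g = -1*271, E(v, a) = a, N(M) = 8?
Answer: -9635715409/28902 ≈ -3.3339e+5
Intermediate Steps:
g = -271
f = 37979/28902 (f = (-18785 - 133131)/(-115559 - 49) = -151916/(-115608) = -151916*(-1/115608) = 37979/28902 ≈ 1.3141)
D = -271 (D = 8*0 - 271 = 0 - 271 = -271)
(D - 333123) + f = (-271 - 333123) + 37979/28902 = -333394 + 37979/28902 = -9635715409/28902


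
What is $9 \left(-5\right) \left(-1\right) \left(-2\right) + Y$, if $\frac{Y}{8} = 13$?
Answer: $14$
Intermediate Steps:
$Y = 104$ ($Y = 8 \cdot 13 = 104$)
$9 \left(-5\right) \left(-1\right) \left(-2\right) + Y = 9 \left(-5\right) \left(-1\right) \left(-2\right) + 104 = 9 \cdot 5 \left(-2\right) + 104 = 9 \left(-10\right) + 104 = -90 + 104 = 14$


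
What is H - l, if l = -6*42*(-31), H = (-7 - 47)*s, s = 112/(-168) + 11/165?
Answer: -38898/5 ≈ -7779.6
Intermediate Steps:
s = -⅗ (s = 112*(-1/168) + 11*(1/165) = -⅔ + 1/15 = -⅗ ≈ -0.60000)
H = 162/5 (H = (-7 - 47)*(-⅗) = -54*(-⅗) = 162/5 ≈ 32.400)
l = 7812 (l = -252*(-31) = 7812)
H - l = 162/5 - 1*7812 = 162/5 - 7812 = -38898/5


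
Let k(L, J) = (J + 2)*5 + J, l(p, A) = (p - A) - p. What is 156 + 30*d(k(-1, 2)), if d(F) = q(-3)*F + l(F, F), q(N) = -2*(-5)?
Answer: 6096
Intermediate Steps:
q(N) = 10
l(p, A) = -A
k(L, J) = 10 + 6*J (k(L, J) = (2 + J)*5 + J = (10 + 5*J) + J = 10 + 6*J)
d(F) = 9*F (d(F) = 10*F - F = 9*F)
156 + 30*d(k(-1, 2)) = 156 + 30*(9*(10 + 6*2)) = 156 + 30*(9*(10 + 12)) = 156 + 30*(9*22) = 156 + 30*198 = 156 + 5940 = 6096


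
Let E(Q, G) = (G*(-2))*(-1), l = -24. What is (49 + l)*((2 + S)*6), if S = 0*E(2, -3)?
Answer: 300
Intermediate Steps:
E(Q, G) = 2*G (E(Q, G) = -2*G*(-1) = 2*G)
S = 0 (S = 0*(2*(-3)) = 0*(-6) = 0)
(49 + l)*((2 + S)*6) = (49 - 24)*((2 + 0)*6) = 25*(2*6) = 25*12 = 300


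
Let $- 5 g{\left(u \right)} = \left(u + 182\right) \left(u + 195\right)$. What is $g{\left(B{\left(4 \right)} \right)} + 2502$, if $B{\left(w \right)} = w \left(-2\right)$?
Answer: $- \frac{20028}{5} \approx -4005.6$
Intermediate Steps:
$B{\left(w \right)} = - 2 w$
$g{\left(u \right)} = - \frac{\left(182 + u\right) \left(195 + u\right)}{5}$ ($g{\left(u \right)} = - \frac{\left(u + 182\right) \left(u + 195\right)}{5} = - \frac{\left(182 + u\right) \left(195 + u\right)}{5}$)
$g{\left(B{\left(4 \right)} \right)} + 2502 = \left(-7098 - \frac{377 \left(\left(-2\right) 4\right)}{5} - \frac{\left(\left(-2\right) 4\right)^{2}}{5}\right) + 2502 = \left(-7098 - - \frac{3016}{5} - \frac{\left(-8\right)^{2}}{5}\right) + 2502 = \left(-7098 + \frac{3016}{5} - \frac{64}{5}\right) + 2502 = - \frac{32538}{5} + 2502 = - \frac{20028}{5}$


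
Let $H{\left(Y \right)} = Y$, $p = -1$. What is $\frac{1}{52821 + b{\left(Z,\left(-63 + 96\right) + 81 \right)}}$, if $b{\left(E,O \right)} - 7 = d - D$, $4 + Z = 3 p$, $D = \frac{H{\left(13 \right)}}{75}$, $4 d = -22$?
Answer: $\frac{150}{7923349} \approx 1.8931 \cdot 10^{-5}$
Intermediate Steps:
$d = - \frac{11}{2}$ ($d = \frac{1}{4} \left(-22\right) = - \frac{11}{2} \approx -5.5$)
$D = \frac{13}{75} \approx 0.17333$
$Z = -7$ ($Z = -4 + 3 \left(-1\right) = -4 - 3 = -7$)
$b{\left(E,O \right)} = \frac{199}{150}$ ($b{\left(E,O \right)} = 7 - \frac{851}{150} = \frac{199}{150}$)
$\frac{1}{52821 + b{\left(Z,\left(-63 + 96\right) + 81 \right)}} = \frac{1}{52821 + \frac{199}{150}} = \frac{1}{\frac{7923349}{150}} = \frac{150}{7923349}$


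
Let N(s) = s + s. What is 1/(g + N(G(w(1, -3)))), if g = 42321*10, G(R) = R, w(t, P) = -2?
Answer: 1/423206 ≈ 2.3629e-6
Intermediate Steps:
N(s) = 2*s
g = 423210
1/(g + N(G(w(1, -3)))) = 1/(423210 + 2*(-2)) = 1/(423210 - 4) = 1/423206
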